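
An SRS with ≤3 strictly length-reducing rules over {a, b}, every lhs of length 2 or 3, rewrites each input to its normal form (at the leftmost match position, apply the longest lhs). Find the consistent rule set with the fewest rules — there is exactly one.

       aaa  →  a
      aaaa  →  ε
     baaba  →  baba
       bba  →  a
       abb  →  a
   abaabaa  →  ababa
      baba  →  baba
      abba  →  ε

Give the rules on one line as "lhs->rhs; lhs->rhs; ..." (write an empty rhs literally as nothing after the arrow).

aa->; baa->ba; bb->

  | aaa => a
  | aaaa => aa => ε
  | baaba => baba
  | bba => a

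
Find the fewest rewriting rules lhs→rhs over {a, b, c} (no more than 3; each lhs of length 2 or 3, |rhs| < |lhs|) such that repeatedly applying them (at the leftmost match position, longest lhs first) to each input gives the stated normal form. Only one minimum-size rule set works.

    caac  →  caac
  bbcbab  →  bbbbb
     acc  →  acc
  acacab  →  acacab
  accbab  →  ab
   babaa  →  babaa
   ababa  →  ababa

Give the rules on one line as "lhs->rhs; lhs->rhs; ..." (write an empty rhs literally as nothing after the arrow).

  | caac
  | bbcbab => bbbbb
  | acc
  | acacab

cba->bb; cbb->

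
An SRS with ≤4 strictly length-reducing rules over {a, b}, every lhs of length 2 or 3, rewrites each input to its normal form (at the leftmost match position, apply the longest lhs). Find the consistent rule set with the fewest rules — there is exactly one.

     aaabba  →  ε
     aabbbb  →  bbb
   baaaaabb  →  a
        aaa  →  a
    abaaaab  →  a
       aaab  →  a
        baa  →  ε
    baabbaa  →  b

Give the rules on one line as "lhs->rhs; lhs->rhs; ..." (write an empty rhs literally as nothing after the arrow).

aa->; aab->; ab->a; baa->

  | aaabba => abba => aba => aa => ε
  | aabbbb => bbb
  | baaaaabb => aaabb => abb => ab => a
  | aaa => a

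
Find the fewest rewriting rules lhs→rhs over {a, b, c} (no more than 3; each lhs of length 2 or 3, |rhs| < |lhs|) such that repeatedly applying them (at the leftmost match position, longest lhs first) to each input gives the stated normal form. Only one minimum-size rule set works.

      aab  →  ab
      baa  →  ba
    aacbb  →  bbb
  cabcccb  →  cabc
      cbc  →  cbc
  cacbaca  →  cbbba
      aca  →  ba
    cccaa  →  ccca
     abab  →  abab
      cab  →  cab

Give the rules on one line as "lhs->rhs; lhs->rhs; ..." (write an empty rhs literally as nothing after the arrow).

aa->a; ac->b; ccb->

  | aab => ab
  | baa => ba
  | aacbb => acbb => bbb
  | cabcccb => cabc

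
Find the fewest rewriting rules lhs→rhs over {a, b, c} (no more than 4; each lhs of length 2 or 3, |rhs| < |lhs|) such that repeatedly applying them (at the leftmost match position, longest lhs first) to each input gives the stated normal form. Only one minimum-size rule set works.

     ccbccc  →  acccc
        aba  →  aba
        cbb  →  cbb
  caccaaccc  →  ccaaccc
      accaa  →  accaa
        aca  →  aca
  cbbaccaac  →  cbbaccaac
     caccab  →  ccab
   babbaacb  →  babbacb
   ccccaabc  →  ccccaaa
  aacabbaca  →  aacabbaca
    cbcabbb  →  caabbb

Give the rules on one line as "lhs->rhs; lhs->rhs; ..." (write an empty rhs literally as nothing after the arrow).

baa->ba; bc->a; cac->c; ccb->ac

  | ccbccc => acccc
  | aba
  | cbb
  | caccaaccc => ccaaccc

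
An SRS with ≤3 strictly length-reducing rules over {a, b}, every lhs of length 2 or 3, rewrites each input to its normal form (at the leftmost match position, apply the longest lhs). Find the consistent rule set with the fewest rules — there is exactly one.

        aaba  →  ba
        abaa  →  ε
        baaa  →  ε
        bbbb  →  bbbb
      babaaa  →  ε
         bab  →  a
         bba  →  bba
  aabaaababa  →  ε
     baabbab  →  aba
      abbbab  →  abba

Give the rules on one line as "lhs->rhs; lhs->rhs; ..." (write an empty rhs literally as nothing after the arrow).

aa->; baa->a; bab->a

  | aaba => ba
  | abaa => aa => ε
  | baaa => aa => ε
  | bbbb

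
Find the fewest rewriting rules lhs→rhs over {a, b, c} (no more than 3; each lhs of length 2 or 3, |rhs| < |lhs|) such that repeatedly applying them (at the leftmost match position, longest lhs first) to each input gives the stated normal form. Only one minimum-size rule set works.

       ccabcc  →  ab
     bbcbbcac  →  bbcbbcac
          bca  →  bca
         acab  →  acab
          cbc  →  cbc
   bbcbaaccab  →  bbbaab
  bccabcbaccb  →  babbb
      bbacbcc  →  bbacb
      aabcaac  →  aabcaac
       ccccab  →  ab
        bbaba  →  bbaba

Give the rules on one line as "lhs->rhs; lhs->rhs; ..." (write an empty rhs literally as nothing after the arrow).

  | ccabcc => abcc => ab
  | bbcbbcac
  | bca
  | acab

cba->b; cc->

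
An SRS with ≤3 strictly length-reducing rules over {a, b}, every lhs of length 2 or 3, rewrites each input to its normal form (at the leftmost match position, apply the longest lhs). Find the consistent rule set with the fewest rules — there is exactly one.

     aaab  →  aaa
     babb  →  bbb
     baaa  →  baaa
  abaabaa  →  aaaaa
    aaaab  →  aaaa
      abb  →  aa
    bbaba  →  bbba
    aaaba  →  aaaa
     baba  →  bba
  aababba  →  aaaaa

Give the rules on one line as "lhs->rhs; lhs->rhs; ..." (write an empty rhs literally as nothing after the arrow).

ab->a; abb->aa; bab->bb

  | aaab => aaa
  | babb => bbb
  | baaa
  | abaabaa => aaabaa => aaaaa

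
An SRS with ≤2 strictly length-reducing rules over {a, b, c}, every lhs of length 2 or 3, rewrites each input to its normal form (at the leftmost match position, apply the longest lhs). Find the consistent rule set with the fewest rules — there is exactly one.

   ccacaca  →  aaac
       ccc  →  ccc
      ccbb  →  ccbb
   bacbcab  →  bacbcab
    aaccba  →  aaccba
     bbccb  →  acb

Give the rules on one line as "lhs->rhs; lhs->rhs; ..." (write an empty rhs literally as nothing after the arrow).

bbc->a; cca->ac

  | ccacaca => accaca => aacca => aaac
  | ccc
  | ccbb
  | bacbcab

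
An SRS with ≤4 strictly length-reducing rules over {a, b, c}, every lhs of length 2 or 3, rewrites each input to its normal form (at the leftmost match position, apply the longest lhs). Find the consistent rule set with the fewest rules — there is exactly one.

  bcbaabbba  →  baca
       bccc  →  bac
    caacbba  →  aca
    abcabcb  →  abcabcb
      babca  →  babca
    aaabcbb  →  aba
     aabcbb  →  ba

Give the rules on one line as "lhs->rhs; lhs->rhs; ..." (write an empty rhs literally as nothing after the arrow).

  | bcbaabbba => bcbbbba => bccbba => babba => baca
  | bccc => bac
  | caacbba => ccbba => abba => aca
  | abcabcb

aa->; bb->c; cc->a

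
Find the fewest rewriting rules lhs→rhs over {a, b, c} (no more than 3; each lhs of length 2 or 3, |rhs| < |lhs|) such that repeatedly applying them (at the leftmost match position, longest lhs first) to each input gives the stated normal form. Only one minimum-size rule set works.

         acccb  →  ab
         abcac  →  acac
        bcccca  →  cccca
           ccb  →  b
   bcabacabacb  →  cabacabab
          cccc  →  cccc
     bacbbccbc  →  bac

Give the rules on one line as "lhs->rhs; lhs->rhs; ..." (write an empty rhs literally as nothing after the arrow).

  | acccb => accb => acb => ab
  | abcac => acac
  | bcccca => cccca
  | ccb => cb => b

bc->c; cb->b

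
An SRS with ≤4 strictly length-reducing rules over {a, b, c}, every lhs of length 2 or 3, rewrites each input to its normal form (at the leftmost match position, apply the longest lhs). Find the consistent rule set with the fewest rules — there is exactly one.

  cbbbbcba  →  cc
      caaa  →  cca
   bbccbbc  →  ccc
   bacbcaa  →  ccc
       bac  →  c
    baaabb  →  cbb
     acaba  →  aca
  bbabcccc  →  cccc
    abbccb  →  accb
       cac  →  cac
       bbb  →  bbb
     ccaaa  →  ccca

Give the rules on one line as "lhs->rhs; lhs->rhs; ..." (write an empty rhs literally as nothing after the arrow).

  | cbbbbcba => cbbbcba => cbbcba => cbcba => ccba => cc
  | caaa => cca
  | bbccbbc => bccbbc => ccbbc => ccbc => ccc
  | bacbcaa => cbcaa => ccaa => ccc

aa->c; ba->; bc->c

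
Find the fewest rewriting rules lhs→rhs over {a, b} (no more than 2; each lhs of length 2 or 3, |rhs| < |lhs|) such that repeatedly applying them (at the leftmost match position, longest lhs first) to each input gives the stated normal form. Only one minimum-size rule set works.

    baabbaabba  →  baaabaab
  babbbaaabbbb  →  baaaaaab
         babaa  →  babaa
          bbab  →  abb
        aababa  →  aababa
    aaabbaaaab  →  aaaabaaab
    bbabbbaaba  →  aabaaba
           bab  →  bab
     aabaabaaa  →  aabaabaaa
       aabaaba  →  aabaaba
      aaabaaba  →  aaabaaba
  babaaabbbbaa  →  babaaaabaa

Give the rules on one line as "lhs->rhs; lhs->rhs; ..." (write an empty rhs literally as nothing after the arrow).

  | baabbaabba => baaababba => baaabaab
  | babbbaaabbbb => baaaaabbbb => baaaaaab
  | babaa
  | bbab => abb

bba->ab; bbb->a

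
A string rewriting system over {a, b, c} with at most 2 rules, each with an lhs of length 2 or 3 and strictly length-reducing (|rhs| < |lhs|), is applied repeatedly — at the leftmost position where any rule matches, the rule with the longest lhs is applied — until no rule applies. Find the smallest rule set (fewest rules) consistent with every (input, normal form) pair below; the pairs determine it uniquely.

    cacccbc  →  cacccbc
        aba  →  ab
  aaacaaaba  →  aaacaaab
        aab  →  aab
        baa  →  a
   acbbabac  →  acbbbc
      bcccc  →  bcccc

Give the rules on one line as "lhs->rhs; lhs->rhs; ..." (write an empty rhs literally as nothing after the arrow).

ba->b; baa->a

  | cacccbc
  | aba => ab
  | aaacaaaba => aaacaaab
  | aab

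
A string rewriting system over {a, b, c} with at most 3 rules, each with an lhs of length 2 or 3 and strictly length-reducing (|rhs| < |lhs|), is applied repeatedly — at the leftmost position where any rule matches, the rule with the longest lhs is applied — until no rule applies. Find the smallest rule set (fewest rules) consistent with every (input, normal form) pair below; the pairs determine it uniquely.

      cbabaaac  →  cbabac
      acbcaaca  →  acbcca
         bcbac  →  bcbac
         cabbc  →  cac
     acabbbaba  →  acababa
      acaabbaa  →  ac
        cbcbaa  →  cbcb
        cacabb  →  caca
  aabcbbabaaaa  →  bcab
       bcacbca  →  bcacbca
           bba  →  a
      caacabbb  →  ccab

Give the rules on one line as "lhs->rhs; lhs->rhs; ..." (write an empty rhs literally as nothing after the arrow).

  | cbabaaac => cbabac
  | acbcaaca => acbcca
  | bcbac
  | cabbc => cac

aa->; bb->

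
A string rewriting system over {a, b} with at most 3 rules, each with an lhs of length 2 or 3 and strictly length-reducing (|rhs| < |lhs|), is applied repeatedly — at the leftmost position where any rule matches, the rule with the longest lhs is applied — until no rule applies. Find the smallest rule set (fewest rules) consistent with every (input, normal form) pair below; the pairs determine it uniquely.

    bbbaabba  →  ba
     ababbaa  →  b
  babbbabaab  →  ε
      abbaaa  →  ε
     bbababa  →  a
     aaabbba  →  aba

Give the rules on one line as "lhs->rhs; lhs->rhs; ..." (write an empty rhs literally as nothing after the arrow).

aa->; bab->a; bb->

  | bbbaabba => baabba => bbba => ba
  | ababbaa => aabaa => baa => b
  | babbbabaab => abbabaab => aabaab => baab => bb => ε
  | abbaaa => aaaa => aa => ε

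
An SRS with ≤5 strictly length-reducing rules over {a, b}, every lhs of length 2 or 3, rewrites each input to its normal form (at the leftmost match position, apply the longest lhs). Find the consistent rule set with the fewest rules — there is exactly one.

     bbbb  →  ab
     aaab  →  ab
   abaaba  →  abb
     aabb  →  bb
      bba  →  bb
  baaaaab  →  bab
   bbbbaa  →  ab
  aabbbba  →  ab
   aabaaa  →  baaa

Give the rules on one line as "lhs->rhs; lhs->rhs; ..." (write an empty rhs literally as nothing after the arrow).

  | bbbb => ab
  | aaab => ab
  | abaaba => ababa => abba => abb
  | aabb => bb

aab->b; aba->ab; bba->bb; bbb->a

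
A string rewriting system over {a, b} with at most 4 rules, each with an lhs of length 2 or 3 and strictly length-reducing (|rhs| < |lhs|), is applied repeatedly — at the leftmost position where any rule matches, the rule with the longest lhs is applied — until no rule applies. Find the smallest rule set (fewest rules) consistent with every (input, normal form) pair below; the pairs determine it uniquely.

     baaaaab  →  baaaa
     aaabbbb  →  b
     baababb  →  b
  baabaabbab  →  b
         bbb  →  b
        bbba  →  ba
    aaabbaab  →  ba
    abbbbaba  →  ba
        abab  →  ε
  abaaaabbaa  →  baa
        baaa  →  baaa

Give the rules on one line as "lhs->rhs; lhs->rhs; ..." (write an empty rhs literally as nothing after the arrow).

ab->; abb->bb; bb->b

  | baaaaab => baaaa
  | aaabbbb => aabbbb => abbbb => bbbb => bbb => bb => b
  | baababb => baabb => babb => bbb => bb => b
  | baabaabbab => baaabbab => baabbab => babbab => bbbab => bbab => bab => b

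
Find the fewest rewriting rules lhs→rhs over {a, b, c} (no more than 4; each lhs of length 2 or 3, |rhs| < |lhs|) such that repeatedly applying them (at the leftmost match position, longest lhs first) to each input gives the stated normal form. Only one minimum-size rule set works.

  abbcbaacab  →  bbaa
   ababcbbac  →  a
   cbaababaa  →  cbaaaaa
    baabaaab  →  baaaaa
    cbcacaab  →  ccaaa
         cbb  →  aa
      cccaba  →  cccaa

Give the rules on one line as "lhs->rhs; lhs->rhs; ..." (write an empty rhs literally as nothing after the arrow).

  | abbcbaacab => abcbaacab => acbaacab => bbaacab => bbabab => bbaab => bbaa
  | ababcbbac => aabcbbac => aacbbac => abbbac => abbac => abac => aac => ab => a
  | cbaababaa => cbaaabaa => cbaaaaa
  | baabaaab => baaaaab => baaaaa

ab->a; ac->b; bcb->ca; cbb->aa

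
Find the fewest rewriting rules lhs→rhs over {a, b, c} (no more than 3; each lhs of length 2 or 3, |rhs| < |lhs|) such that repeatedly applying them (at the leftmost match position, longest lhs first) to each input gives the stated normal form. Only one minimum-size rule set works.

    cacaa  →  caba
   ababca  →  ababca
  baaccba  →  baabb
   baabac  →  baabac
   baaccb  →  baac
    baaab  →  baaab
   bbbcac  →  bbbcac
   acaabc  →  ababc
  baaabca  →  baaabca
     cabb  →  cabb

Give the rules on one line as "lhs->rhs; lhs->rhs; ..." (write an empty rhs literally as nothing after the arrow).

  | cacaa => caba
  | ababca
  | baaccba => baacab => baabb
  | baabac

aca->ab; cb->; cba->ab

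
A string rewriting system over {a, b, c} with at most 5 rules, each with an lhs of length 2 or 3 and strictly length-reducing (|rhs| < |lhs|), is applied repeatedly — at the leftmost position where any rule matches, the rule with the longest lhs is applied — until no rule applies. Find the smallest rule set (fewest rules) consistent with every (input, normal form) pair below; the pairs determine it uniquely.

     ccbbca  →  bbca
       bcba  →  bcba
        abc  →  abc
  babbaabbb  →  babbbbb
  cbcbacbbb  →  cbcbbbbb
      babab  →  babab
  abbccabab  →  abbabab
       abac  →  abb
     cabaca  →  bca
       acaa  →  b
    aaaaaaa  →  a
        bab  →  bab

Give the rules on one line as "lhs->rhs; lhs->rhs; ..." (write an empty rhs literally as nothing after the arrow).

  | ccbbca => bbca
  | bcba
  | abc
  | babbaabbb => babbbbb

aa->; ac->b; cab->ba; cc->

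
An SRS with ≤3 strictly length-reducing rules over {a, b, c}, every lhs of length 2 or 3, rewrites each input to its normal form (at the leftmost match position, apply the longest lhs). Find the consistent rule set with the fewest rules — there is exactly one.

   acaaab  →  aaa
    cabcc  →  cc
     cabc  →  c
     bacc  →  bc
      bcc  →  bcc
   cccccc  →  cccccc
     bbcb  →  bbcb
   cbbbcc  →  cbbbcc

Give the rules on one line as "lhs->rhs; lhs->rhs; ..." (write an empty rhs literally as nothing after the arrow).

  | acaaab => aaab => aaa
  | cabcc => cacc => cc
  | cabc => cac => c
  | bacc => bc

ab->a; ac->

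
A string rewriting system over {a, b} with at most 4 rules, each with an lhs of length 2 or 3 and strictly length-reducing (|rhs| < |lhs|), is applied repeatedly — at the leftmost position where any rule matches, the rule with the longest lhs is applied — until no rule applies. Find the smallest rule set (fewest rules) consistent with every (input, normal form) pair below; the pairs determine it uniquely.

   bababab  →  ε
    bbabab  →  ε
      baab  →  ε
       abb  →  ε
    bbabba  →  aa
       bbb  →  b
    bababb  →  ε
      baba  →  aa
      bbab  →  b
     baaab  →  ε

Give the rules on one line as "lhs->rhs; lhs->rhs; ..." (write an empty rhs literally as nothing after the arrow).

  | bababab => bbabab => aabab => abab => bab => bb => ε
  | bbabab => aabab => abab => bab => bb => ε
  | baab => bab => bb => ε
  | abb => bb => ε

ab->b; bb->; bba->aa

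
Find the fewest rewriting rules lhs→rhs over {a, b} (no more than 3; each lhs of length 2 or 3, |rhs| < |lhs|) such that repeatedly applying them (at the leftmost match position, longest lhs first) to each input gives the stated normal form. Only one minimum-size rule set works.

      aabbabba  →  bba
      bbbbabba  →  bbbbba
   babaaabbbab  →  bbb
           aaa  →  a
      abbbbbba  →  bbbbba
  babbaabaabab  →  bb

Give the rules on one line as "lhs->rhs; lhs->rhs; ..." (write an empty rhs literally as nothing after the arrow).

  | aabbabba => abbabba => babba => bba
  | bbbbabba => bbbbba
  | babaaabbbab => baaabbbab => baabbbab => babbbab => bbbab => bbb
  | aaa => aa => a

aa->a; ab->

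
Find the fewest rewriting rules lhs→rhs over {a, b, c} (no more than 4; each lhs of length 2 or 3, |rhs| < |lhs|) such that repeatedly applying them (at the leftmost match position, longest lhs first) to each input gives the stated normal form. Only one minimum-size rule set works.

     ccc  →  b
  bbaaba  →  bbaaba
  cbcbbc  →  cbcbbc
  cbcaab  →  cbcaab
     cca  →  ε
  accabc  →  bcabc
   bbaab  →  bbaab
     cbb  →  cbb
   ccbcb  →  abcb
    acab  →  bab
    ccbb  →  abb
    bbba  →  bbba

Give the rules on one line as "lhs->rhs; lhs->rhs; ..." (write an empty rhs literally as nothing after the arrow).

ac->b; cc->a; cca->

  | ccc => ac => b
  | bbaaba
  | cbcbbc
  | cbcaab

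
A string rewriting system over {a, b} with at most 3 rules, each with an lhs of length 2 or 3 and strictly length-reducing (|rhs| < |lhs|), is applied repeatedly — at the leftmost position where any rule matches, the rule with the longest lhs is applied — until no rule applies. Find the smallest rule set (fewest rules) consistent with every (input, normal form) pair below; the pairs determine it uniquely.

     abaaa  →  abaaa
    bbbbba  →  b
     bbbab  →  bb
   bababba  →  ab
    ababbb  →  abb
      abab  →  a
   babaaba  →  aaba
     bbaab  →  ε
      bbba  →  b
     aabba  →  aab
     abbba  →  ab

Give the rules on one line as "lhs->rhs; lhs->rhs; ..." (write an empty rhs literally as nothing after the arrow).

  | abaaa
  | bbbbba => bbbba => bbba => bba => b
  | bbbab => bbab => bb
  | bababba => abba => ab

bab->; bba->b; bbb->bb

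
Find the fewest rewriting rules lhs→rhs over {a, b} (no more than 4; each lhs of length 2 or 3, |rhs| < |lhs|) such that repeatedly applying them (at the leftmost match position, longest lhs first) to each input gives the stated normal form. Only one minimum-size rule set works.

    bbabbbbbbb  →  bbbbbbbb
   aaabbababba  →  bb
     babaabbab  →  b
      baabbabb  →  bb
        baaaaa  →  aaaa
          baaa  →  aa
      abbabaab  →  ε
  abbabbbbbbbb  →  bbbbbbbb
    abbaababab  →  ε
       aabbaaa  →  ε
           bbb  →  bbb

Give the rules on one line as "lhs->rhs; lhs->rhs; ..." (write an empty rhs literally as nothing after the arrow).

aab->bb; ab->; ba->

  | bbabbbbbbb => bbbbbbbb
  | aaabbababba => abbbababba => bbababba => bbabba => bbba => bb
  | babaabbab => baabbab => abbab => bab => b
  | baabbabb => abbabb => babb => bb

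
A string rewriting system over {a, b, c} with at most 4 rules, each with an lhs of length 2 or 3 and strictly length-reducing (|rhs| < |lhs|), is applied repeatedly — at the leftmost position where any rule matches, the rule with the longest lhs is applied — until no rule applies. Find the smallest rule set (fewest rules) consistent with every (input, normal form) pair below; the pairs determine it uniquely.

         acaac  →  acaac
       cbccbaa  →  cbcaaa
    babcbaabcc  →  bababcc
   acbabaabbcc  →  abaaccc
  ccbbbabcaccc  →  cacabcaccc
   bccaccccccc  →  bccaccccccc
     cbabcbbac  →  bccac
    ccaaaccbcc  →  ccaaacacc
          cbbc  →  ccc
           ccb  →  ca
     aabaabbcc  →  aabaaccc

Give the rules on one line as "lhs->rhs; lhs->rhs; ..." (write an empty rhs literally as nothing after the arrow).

  | acaac
  | cbccbaa => cbcaaa
  | babcbaabcc => bababcc
  | acbabaabbcc => abaabbcc => abaaccc

bb->c; cba->; ccb->ca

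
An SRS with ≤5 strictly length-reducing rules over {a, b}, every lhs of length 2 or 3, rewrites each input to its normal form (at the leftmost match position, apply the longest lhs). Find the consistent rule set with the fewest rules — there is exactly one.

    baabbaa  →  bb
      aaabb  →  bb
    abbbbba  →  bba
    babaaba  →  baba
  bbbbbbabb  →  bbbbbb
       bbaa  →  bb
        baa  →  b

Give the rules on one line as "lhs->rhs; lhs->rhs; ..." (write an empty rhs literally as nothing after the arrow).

  | baabbaa => bbaa => bb
  | aaabb => bb
  | abbbbba => aabbba => bba
  | babaaba => baba

aa->; aaa->; aab->; abb->aa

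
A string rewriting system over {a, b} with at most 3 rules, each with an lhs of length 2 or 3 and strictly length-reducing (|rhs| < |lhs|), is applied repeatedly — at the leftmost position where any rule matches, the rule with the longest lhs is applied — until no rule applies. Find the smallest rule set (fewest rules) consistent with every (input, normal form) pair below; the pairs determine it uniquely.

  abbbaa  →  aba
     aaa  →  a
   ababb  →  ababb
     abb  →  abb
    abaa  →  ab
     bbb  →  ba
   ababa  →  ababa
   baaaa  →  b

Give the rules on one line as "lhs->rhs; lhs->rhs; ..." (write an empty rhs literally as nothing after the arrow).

aa->; bbb->ba

  | abbbaa => abaaa => aba
  | aaa => a
  | ababb
  | abb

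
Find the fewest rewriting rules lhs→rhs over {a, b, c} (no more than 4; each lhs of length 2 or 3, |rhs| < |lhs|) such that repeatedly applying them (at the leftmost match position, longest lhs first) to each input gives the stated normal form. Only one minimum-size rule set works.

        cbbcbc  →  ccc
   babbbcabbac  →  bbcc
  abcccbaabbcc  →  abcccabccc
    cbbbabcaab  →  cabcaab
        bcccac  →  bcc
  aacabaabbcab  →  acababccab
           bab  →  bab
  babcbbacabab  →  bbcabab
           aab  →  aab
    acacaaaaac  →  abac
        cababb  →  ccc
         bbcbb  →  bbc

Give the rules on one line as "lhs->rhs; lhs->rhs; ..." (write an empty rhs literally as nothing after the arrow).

  | cbbcbc => cbcbc => ccbc => ccc
  | babbbcabbac => bbcbcabbac => bbccabbac => bbccbcac => bbcccac => bbccb => bbcc
  | abcccbaabbcc => abcccaabbcc => abcccabccc
  | cbbbabcaab => cbbabcaab => cbabcaab => cabcaab

aac->ac; abb->bc; cac->b; cb->c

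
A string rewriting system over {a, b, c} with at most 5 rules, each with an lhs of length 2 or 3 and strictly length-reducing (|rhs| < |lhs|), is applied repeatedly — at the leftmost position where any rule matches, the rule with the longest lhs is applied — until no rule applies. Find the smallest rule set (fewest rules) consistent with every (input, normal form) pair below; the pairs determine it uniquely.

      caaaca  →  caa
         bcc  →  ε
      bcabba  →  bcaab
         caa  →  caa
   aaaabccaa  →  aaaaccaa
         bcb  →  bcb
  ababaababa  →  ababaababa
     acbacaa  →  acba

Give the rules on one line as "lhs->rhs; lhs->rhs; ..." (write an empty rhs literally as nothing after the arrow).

abc->ac; aca->; bba->ab; bcc->

  | caaaca => caa
  | bcc => ε
  | bcabba => bcaab
  | caa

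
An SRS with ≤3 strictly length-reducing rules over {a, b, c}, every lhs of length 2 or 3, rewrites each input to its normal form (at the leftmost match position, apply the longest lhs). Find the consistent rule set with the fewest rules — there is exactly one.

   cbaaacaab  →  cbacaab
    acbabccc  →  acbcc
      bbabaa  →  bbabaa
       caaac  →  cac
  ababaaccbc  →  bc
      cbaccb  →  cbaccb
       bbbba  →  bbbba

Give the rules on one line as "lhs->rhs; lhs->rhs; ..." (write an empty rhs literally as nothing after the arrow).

aac->c; abc->

  | cbaaacaab => cbacaab
  | acbabccc => acbcc
  | bbabaa
  | caaac => cac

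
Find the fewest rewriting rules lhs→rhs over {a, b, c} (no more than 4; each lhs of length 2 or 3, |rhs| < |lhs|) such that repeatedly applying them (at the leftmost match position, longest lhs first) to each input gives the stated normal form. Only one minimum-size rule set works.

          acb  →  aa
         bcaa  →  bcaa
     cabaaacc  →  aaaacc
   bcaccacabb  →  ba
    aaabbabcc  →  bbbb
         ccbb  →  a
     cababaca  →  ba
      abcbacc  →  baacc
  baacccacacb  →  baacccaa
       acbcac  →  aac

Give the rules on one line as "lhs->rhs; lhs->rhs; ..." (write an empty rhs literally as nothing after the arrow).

  | acb => aa
  | bcaa
  | cabaaacc => cbaaacc => aaaacc
  | bcaccacabb => bcaccabb => bcaccbb => bcacab => bcab => bcb => ba

ab->b; aca->a; bcc->bb; cb->a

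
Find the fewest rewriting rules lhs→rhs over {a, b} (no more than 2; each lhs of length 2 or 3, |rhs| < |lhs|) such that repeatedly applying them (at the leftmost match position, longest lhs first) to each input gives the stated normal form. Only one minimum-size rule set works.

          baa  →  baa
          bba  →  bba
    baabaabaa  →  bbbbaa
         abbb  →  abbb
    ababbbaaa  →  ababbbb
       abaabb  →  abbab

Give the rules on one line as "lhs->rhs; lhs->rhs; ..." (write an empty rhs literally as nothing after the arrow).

aaa->b; aab->ba

  | baa
  | bba
  | baabaabaa => bbaaabaa => bbbbaa
  | abbb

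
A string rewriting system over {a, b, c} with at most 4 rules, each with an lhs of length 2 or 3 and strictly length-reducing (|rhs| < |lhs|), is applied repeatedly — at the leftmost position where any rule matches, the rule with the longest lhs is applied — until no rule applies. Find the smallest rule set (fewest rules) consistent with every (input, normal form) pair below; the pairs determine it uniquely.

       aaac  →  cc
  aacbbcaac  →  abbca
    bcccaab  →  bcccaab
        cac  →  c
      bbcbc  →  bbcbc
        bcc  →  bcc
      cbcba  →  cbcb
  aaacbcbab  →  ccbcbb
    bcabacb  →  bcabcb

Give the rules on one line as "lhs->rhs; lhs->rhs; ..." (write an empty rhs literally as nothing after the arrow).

  | aaac => cc
  | aacbbcaac => abbcaac => abbca
  | bcccaab
  | cac => c

aaa->c; ac->; ba->b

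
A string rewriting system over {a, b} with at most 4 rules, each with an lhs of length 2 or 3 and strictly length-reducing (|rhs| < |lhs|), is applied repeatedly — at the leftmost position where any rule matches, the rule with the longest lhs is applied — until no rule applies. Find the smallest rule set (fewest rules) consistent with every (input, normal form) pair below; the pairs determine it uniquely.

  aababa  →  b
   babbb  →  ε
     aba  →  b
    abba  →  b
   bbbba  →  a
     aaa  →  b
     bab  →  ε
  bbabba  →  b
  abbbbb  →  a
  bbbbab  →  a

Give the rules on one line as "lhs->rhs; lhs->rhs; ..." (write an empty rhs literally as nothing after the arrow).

aa->b; ab->a; ba->b; bb->

  | aababa => bbaba => aba => aa => b
  | babbb => bbbb => bb => ε
  | aba => aa => b
  | abba => aba => aa => b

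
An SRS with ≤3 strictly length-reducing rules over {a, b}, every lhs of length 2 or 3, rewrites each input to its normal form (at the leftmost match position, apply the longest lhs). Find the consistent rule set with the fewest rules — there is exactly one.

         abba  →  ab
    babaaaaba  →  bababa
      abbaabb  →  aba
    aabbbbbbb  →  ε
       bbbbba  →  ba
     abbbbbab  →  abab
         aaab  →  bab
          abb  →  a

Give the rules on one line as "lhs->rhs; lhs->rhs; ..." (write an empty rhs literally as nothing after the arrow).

aa->b; bb->; bba->b

  | abba => ab
  | babaaaaba => babbaaba => bababa
  | abbaabb => ababb => aba
  | aabbbbbbb => bbbbbbbb => bbbbbb => bbbb => bb => ε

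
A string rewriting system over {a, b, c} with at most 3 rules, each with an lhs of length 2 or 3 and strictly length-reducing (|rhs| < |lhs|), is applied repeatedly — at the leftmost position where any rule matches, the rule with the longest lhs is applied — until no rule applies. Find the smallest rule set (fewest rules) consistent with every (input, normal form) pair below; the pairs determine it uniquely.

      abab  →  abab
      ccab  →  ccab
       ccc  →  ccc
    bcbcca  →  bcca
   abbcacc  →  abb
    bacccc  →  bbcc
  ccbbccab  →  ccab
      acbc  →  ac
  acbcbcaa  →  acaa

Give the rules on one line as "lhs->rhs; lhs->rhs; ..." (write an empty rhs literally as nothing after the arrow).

acc->b; cb->

  | abab
  | ccab
  | ccc
  | bcbcca => bcca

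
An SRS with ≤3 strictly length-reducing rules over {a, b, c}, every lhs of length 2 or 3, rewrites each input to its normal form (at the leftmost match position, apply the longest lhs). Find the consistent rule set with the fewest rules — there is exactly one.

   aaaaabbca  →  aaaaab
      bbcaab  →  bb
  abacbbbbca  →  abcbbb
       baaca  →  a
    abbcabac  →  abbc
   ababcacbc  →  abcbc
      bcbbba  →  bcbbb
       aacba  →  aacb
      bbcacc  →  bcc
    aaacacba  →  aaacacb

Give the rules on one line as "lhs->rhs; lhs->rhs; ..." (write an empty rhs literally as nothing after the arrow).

  | aaaaabbca => aaaaaba => aaaaab
  | bbcaab => baab => bab => bb
  | abacbbbbca => abcbbbbca => abcbbba => abcbbb
  | baaca => baca => bca => a

ba->b; bca->a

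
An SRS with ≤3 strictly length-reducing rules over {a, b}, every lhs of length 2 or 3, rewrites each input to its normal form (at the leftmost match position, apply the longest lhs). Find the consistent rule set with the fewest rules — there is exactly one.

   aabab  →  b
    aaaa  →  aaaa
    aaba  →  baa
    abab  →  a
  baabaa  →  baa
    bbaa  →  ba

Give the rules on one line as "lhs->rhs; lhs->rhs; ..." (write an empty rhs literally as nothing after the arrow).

aab->ba; bab->; bba->b

  | aabab => baab => bba => b
  | aaaa
  | aaba => baa
  | abab => a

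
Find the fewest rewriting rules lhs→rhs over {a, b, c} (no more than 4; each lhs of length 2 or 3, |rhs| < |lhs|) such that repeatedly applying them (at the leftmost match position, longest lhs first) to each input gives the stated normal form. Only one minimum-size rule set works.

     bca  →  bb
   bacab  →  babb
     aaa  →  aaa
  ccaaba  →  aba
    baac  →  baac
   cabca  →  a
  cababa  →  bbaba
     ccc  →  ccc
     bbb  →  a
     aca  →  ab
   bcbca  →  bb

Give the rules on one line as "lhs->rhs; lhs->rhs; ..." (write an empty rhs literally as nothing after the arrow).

  | bca => bb
  | bacab => babb
  | aaa
  | ccaaba => cbaba => aba

bbb->a; ca->b; cb->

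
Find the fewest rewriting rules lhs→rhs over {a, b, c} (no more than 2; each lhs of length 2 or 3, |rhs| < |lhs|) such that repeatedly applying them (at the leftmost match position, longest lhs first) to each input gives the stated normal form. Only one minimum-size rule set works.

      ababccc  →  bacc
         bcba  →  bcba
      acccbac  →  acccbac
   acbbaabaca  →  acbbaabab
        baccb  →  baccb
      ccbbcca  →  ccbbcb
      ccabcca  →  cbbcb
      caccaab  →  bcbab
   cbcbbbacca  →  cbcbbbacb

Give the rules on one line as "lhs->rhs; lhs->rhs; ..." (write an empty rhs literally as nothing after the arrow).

abc->ca; ca->b

  | ababccc => abcacc => caacc => bacc
  | bcba
  | acccbac
  | acbbaabaca => acbbaabab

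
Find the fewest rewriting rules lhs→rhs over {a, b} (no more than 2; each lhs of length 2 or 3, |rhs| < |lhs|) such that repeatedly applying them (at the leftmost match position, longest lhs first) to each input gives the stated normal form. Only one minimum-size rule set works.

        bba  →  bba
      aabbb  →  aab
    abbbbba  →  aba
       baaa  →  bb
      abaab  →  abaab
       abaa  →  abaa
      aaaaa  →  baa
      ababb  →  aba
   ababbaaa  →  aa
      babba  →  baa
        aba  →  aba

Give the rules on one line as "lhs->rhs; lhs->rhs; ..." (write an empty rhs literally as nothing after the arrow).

  | bba
  | aabbb => aab
  | abbbbba => abbba => aba
  | baaa => bb

aaa->b; abb->a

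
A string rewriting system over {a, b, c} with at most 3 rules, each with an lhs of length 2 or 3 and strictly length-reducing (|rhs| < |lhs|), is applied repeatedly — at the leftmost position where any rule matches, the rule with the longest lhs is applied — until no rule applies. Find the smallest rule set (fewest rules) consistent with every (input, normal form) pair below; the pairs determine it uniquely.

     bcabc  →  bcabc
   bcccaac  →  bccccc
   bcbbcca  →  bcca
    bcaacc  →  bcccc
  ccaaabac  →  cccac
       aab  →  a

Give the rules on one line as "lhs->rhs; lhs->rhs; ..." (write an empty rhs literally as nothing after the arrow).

aa->c; ba->; cb->a

  | bcabc
  | bcccaac => bccccc
  | bcbbcca => babcca => bcca
  | bcaacc => bcccc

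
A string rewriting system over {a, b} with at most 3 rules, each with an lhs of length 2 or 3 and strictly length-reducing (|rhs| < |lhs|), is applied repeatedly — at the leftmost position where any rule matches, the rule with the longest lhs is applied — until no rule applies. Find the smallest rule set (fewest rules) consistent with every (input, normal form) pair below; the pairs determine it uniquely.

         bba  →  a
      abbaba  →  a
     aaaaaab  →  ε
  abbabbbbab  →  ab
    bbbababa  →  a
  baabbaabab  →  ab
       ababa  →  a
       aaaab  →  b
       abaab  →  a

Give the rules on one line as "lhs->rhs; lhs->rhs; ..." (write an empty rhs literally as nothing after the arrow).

  | bba => a
  | abbaba => aaba => bba => a
  | aaaaaab => aaaabb => aabbb => bbbb => bb => ε
  | abbabbbbab => aabbbbab => bbbbbab => bbbab => bab => ab

aab->bb; ba->a; bb->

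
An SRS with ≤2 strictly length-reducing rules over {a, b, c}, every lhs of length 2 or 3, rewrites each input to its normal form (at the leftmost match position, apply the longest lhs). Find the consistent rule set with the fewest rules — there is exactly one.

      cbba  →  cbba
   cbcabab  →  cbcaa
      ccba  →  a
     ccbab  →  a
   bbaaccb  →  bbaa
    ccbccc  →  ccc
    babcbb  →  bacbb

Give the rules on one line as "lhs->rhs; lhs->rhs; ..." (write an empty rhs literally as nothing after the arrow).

  | cbba
  | cbcabab => cbcaab => cbcaa
  | ccba => a
  | ccbab => ab => a

ab->a; ccb->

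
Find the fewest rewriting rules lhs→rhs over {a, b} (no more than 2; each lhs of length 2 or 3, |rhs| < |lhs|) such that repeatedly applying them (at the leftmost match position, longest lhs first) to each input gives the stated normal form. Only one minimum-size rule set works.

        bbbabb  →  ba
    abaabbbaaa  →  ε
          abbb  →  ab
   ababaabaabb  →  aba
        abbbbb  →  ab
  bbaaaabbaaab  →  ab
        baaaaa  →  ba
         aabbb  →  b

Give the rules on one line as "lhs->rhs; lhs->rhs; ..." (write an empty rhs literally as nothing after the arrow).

  | bbbabb => babb => ba
  | abaabbbaaa => abbbbaaa => abbaaa => aaaa => aa => ε
  | abbb => ab
  | ababaabaabb => ababbaabb => abaaabb => ababb => aba

aa->; bb->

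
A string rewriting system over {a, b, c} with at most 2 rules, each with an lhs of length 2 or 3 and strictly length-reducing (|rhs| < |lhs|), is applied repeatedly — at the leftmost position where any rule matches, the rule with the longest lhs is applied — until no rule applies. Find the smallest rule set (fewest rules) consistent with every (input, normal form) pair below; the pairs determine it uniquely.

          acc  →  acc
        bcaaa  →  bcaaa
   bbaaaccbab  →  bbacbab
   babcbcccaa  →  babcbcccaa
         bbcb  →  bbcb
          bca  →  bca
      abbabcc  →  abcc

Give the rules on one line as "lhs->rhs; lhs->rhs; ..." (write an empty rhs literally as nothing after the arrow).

aac->; abb->

  | acc
  | bcaaa
  | bbaaaccbab => bbacbab
  | babcbcccaa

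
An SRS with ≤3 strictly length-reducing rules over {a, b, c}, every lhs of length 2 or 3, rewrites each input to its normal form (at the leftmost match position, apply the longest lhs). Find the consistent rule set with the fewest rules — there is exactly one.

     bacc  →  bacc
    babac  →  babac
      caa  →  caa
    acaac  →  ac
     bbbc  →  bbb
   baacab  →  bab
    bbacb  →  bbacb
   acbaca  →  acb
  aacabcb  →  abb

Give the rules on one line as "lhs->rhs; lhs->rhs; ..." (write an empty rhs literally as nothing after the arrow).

aca->; bc->b

  | bacc
  | babac
  | caa
  | acaac => ac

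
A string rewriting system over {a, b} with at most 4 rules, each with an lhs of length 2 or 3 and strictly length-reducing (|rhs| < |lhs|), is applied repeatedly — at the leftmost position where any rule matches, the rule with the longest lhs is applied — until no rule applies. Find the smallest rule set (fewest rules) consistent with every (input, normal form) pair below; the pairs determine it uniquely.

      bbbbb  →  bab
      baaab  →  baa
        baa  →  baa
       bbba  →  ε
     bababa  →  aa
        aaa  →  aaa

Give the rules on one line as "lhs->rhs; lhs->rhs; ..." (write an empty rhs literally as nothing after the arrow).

  | bbbbb => abbb => bab
  | baaab => baa
  | baa
  | bbba => aba => ε

aab->a; aba->; abb->ba; bb->a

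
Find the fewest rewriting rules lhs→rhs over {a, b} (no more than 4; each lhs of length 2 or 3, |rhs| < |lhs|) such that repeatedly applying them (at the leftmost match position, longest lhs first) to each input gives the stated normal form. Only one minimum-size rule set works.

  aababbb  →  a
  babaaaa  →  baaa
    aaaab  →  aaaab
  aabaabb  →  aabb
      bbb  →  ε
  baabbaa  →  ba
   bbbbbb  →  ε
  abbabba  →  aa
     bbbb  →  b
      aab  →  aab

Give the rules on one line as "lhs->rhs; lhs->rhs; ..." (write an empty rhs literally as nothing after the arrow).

aba->; bba->b; bbb->

  | aababbb => abbb => a
  | babaaaa => baaa
  | aaaab
  | aabaabb => aabb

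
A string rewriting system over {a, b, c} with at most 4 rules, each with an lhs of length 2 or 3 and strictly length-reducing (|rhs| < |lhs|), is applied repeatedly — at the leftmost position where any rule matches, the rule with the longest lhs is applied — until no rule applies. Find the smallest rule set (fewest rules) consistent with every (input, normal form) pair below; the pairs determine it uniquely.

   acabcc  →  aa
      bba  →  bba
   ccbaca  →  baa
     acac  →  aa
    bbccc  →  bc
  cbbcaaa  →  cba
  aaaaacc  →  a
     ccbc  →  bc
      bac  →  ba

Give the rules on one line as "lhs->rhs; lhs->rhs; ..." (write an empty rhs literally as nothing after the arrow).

aaa->ca; ac->a; bcc->; cc->

  | acabcc => aabcc => aa
  | bba
  | ccbaca => baca => baa
  | acac => aac => aa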